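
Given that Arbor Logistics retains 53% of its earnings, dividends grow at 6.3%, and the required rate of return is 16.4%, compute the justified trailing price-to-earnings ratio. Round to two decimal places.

4.95

Payout ratio b = 1 − 0.53 = 0.47.
Justified trailing P/E = b(1+g)/(r−g) = 0.47×(1+0.063)/(0.164−0.063) = 4.9466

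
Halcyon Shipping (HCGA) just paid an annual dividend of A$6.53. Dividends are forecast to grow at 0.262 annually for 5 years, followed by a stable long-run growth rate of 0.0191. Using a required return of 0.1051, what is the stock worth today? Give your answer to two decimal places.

Two-stage DDM. Project D₁…D_5 at 0.262, terminal growth 0.0191, discount at r = 0.1051.
D_1 = 8.2409
D_2 = 10.4000
D_3 = 13.1248
D_4 = 16.5634
D_5 = 20.9031
Terminal value at t=5: TV = D_6/(r−g) = 21.3023/(0.1051−0.0191) = 247.7013
P₀ = 8.2409/(1+0.1051)^1 + 10.4000/(1+0.1051)^2 + 13.1248/(1+0.1051)^3 + 16.5634/(1+0.1051)^4 + 20.9031/(1+0.1051)^5 + 247.7013/(1+0.1051)^5 = 199.7726

A$199.77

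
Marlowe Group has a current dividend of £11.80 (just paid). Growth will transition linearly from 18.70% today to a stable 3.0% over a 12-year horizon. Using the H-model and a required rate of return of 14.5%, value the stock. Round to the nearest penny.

H-model: P₀ = D₀[(1+g_L) + H(g_S−g_L)]/(r−g_L), with H = 12/2 = 6.
P₀ = 11.80 × [(1+0.03) + 6×(0.187−0.03)] / (0.145−0.03)
   = 11.80 × 1.9720 / 0.115 = 202.3443

£202.34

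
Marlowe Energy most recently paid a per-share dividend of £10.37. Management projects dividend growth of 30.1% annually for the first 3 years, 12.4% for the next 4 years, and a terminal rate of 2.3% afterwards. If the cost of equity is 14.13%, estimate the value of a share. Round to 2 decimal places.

Three-stage DDM. Project D₁…D_7; terminal Gordon value at t=7 with g = 0.023; discount at r = 0.1413.
D_1 = 13.4914
D_2 = 17.5523
D_3 = 22.8355
D_4 = 25.6671
D_5 = 28.8498
D_6 = 32.4272
D_7 = 36.4482
TV_7 = 37.2865/(0.1413−0.023) = 315.1859
P₀ = Σ Dₜ/(1+r)ᵗ + TV_7/(1+r)^7 = 224.7655

£224.77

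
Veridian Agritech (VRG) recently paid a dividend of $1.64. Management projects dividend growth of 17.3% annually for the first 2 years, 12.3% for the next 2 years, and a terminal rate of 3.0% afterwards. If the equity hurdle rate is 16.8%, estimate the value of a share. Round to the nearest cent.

Three-stage DDM. Project D₁…D_4; terminal Gordon value at t=4 with g = 0.03; discount at r = 0.168.
D_1 = 1.9237
D_2 = 2.2565
D_3 = 2.5341
D_4 = 2.8458
TV_4 = 2.9311/(0.168−0.03) = 21.2401
P₀ = Σ Dₜ/(1+r)ᵗ + TV_4/(1+r)^4 = 17.8331

$17.83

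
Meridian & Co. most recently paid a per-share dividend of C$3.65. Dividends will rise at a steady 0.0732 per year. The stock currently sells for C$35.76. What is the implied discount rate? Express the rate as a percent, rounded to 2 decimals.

18.27%

Rearranging the constant-growth DDM: r = D₁/P₀ + g.
D₁ = 3.65 × (1 + 0.0732) = 3.9172.
r = 3.9172 / 35.76 + 0.0732 = 0.10954 + 0.0732 = 0.18274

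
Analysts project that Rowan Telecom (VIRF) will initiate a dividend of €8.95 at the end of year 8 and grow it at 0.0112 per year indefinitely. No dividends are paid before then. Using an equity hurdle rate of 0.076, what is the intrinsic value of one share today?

Deferred-dividend DDM. At t=7 the remaining stream is a growing perpetuity with first payment D_8 = 8.95.
V_7 = D_8/(r−g) = 8.95/(0.076−0.0112) = 138.1173
P₀ = V_7/(1+r)^7 = 138.1173/(1+0.076)^7 = 82.7108

€82.71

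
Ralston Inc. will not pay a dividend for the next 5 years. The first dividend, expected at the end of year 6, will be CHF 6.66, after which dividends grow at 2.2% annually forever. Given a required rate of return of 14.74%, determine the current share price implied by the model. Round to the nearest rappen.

CHF 26.71

Deferred-dividend DDM. At t=5 the remaining stream is a growing perpetuity with first payment D_6 = 6.66.
V_5 = D_6/(r−g) = 6.66/(0.1474−0.022) = 53.1100
P₀ = V_5/(1+r)^5 = 53.1100/(1+0.1474)^5 = 26.7056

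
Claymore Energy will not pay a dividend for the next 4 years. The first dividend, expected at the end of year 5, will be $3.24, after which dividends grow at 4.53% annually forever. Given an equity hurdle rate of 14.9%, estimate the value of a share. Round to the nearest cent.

Deferred-dividend DDM. At t=4 the remaining stream is a growing perpetuity with first payment D_5 = 3.24.
V_4 = D_5/(r−g) = 3.24/(0.149−0.0453) = 31.2440
P₀ = V_4/(1+r)^4 = 31.2440/(1+0.149)^4 = 17.9261

$17.93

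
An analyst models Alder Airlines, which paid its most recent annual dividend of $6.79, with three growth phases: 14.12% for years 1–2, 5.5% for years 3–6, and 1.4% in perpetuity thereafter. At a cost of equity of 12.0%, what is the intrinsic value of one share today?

Three-stage DDM. Project D₁…D_6; terminal Gordon value at t=6 with g = 0.014; discount at r = 0.12.
D_1 = 7.7487
D_2 = 8.8429
D_3 = 9.3292
D_4 = 9.8423
D_5 = 10.3837
D_6 = 10.9548
TV_6 = 11.1081/(0.12−0.014) = 104.7937
P₀ = Σ Dₜ/(1+r)ᵗ + TV_6/(1+r)^6 = 91.3971

$91.40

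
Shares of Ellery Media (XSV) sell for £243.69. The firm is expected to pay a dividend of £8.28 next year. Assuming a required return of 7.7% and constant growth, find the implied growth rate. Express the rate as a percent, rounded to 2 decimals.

4.30%

From P₀ = D₁/(r − g), the implied growth is g = r − D₁/P₀.
g = 0.077 − 8.28/243.69 = 0.077 − 0.03398 = 0.04302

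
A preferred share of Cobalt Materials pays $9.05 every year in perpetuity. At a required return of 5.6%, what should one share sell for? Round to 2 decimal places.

$161.61

Zero-growth DDM (perpetuity): P₀ = D/r = 9.05 / 0.056 = 161.6071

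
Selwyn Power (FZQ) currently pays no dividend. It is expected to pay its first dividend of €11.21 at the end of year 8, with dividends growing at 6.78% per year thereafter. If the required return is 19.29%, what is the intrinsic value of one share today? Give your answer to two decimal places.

Deferred-dividend DDM. At t=7 the remaining stream is a growing perpetuity with first payment D_8 = 11.21.
V_7 = D_8/(r−g) = 11.21/(0.1929−0.0678) = 89.6083
P₀ = V_7/(1+r)^7 = 89.6083/(1+0.1929)^7 = 26.0687

€26.07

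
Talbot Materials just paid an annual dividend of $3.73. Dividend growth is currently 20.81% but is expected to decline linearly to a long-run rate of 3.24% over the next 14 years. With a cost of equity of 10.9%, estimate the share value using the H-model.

$110.16

H-model: P₀ = D₀[(1+g_L) + H(g_S−g_L)]/(r−g_L), with H = 14/2 = 7.
P₀ = 3.73 × [(1+0.0324) + 7×(0.2081−0.0324)] / (0.109−0.0324)
   = 3.73 × 2.2623 / 0.0766 = 110.1616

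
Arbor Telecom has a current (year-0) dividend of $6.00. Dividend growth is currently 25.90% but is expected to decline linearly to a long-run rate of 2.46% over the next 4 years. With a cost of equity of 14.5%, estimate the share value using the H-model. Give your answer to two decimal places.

H-model: P₀ = D₀[(1+g_L) + H(g_S−g_L)]/(r−g_L), with H = 4/2 = 2.
P₀ = 6.00 × [(1+0.0246) + 2×(0.259−0.0246)] / (0.145−0.0246)
   = 6.00 × 1.4934 / 0.1204 = 74.4219

$74.42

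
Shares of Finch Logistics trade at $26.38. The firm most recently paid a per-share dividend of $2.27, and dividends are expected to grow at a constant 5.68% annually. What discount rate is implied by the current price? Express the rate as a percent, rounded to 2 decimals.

Rearranging the constant-growth DDM: r = D₁/P₀ + g.
D₁ = 2.27 × (1 + 0.0568) = 2.3989.
r = 2.3989 / 26.38 + 0.0568 = 0.09094 + 0.0568 = 0.14774

14.77%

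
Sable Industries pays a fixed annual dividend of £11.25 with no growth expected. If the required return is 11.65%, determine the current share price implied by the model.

Zero-growth DDM (perpetuity): P₀ = D/r = 11.25 / 0.1165 = 96.5665

£96.57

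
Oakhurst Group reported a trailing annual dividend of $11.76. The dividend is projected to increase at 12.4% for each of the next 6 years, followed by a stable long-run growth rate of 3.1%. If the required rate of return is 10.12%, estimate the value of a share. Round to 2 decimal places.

$271.17

Two-stage DDM. Project D₁…D_6 at 0.124, terminal growth 0.031, discount at r = 0.1012.
D_1 = 13.2182
D_2 = 14.8573
D_3 = 16.6996
D_4 = 18.7704
D_5 = 21.0979
D_6 = 23.7140
Terminal value at t=6: TV = D_7/(r−g) = 24.4492/(0.1012−0.031) = 348.2786
P₀ = 13.2182/(1+0.1012)^1 + 14.8573/(1+0.1012)^2 + 16.6996/(1+0.1012)^3 + 18.7704/(1+0.1012)^4 + 21.0979/(1+0.1012)^5 + 23.7140/(1+0.1012)^6 + 348.2786/(1+0.1012)^6 = 271.1656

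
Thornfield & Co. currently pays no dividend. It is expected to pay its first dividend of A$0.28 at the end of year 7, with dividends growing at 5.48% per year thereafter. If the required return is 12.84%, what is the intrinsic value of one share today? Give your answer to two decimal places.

A$1.84

Deferred-dividend DDM. At t=6 the remaining stream is a growing perpetuity with first payment D_7 = 0.28.
V_6 = D_7/(r−g) = 0.28/(0.1284−0.0548) = 3.8043
P₀ = V_6/(1+r)^6 = 3.8043/(1+0.1284)^6 = 1.8429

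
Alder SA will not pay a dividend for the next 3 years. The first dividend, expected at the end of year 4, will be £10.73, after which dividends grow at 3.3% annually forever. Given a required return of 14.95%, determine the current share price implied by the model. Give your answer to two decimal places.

Deferred-dividend DDM. At t=3 the remaining stream is a growing perpetuity with first payment D_4 = 10.73.
V_3 = D_4/(r−g) = 10.73/(0.1495−0.033) = 92.1030
P₀ = V_3/(1+r)^3 = 92.1030/(1+0.1495)^3 = 60.6383

£60.64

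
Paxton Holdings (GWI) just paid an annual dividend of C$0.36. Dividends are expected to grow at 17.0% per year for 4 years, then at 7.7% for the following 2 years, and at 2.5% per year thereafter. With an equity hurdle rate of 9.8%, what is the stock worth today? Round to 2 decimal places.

C$8.86

Three-stage DDM. Project D₁…D_6; terminal Gordon value at t=6 with g = 0.025; discount at r = 0.098.
D_1 = 0.4212
D_2 = 0.4928
D_3 = 0.5766
D_4 = 0.6746
D_5 = 0.7265
D_6 = 0.7825
TV_6 = 0.8020/(0.098−0.025) = 10.9870
P₀ = Σ Dₜ/(1+r)ᵗ + TV_6/(1+r)^6 = 8.8638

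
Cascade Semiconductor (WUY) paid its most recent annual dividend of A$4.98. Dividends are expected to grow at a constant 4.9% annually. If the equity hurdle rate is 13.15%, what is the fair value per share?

A$63.32

Gordon growth model: P₀ = D₁/(r − g). D₁ = 4.98 × (1 + 0.049) = 5.2240.
P₀ = 5.2240 / (0.1315 − 0.049) = 5.2240 / 0.0825 = 63.3215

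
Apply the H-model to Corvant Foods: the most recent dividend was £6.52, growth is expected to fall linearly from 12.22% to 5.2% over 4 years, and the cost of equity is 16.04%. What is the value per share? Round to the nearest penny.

H-model: P₀ = D₀[(1+g_L) + H(g_S−g_L)]/(r−g_L), with H = 4/2 = 2.
P₀ = 6.52 × [(1+0.052) + 2×(0.1222−0.052)] / (0.1604−0.052)
   = 6.52 × 1.1924 / 0.1084 = 71.7200

£71.72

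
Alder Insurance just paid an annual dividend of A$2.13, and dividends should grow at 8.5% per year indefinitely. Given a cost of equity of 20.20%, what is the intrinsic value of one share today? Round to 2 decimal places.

A$19.75

Gordon growth model: P₀ = D₁/(r − g). D₁ = 2.13 × (1 + 0.085) = 2.3110.
P₀ = 2.3110 / (0.202 − 0.085) = 2.3110 / 0.117 = 19.7526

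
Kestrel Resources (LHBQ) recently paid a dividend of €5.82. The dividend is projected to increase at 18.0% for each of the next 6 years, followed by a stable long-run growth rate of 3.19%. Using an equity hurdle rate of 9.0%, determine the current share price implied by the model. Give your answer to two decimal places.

Two-stage DDM. Project D₁…D_6 at 0.18, terminal growth 0.0319, discount at r = 0.09.
D_1 = 6.8676
D_2 = 8.1038
D_3 = 9.5624
D_4 = 11.2837
D_5 = 13.3148
D_6 = 15.7114
Terminal value at t=6: TV = D_7/(r−g) = 16.2126/(0.09−0.0319) = 279.0465
P₀ = 6.8676/(1+0.09)^1 + 8.1038/(1+0.09)^2 + 9.5624/(1+0.09)^3 + 11.2837/(1+0.09)^4 + 13.3148/(1+0.09)^5 + 15.7114/(1+0.09)^6 + 279.0465/(1+0.09)^6 = 212.9071

€212.91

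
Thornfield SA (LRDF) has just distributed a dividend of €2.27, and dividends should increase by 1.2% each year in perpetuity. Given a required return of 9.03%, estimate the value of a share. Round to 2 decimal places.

€29.34

Gordon growth model: P₀ = D₁/(r − g). D₁ = 2.27 × (1 + 0.012) = 2.2972.
P₀ = 2.2972 / (0.0903 − 0.012) = 2.2972 / 0.0783 = 29.3390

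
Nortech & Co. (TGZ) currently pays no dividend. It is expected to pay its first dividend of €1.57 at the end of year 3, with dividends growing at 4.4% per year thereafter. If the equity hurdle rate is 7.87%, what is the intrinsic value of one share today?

Deferred-dividend DDM. At t=2 the remaining stream is a growing perpetuity with first payment D_3 = 1.57.
V_2 = D_3/(r−g) = 1.57/(0.0787−0.044) = 45.2450
P₀ = V_2/(1+r)^2 = 45.2450/(1+0.0787)^2 = 38.8838

€38.88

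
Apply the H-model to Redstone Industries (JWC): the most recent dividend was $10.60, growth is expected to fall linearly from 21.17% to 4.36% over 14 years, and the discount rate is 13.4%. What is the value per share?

H-model: P₀ = D₀[(1+g_L) + H(g_S−g_L)]/(r−g_L), with H = 14/2 = 7.
P₀ = 10.60 × [(1+0.0436) + 7×(0.2117−0.0436)] / (0.134−0.0436)
   = 10.60 × 2.2203 / 0.0904 = 260.3449

$260.34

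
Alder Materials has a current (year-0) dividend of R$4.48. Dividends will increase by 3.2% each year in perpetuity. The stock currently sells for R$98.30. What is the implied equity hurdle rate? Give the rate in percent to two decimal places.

Rearranging the constant-growth DDM: r = D₁/P₀ + g.
D₁ = 4.48 × (1 + 0.032) = 4.6234.
r = 4.6234 / 98.30 + 0.032 = 0.04703 + 0.032 = 0.07903

7.90%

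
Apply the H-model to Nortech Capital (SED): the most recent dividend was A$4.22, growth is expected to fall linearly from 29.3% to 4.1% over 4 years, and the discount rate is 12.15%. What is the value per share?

A$80.99

H-model: P₀ = D₀[(1+g_L) + H(g_S−g_L)]/(r−g_L), with H = 4/2 = 2.
P₀ = 4.22 × [(1+0.041) + 2×(0.293−0.041)] / (0.1215−0.041)
   = 4.22 × 1.5450 / 0.0805 = 80.9925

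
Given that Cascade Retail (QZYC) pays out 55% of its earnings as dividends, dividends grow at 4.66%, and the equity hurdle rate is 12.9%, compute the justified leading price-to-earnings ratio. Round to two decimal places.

Justified leading P/E = b/(r−g) = 0.55/(0.129−0.0466) = 6.6748

6.67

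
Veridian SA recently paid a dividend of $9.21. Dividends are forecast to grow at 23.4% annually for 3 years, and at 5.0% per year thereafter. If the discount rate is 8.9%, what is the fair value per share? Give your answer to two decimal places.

$396.45

Two-stage DDM. Project D₁…D_3 at 0.234, terminal growth 0.05, discount at r = 0.089.
D_1 = 11.3651
D_2 = 14.0246
D_3 = 17.3063
Terminal value at t=3: TV = D_4/(r−g) = 18.1717/(0.089−0.05) = 465.9398
P₀ = 11.3651/(1+0.089)^1 + 14.0246/(1+0.089)^2 + 17.3063/(1+0.089)^3 + 465.9398/(1+0.089)^3 = 396.4458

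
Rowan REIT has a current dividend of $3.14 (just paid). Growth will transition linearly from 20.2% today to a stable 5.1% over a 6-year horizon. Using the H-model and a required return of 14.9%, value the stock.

$48.19

H-model: P₀ = D₀[(1+g_L) + H(g_S−g_L)]/(r−g_L), with H = 6/2 = 3.
P₀ = 3.14 × [(1+0.051) + 3×(0.202−0.051)] / (0.149−0.051)
   = 3.14 × 1.5040 / 0.098 = 48.1894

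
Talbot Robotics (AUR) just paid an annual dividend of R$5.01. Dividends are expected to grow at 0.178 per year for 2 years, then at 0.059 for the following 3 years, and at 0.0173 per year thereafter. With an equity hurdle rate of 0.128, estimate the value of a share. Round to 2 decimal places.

Three-stage DDM. Project D₁…D_5; terminal Gordon value at t=5 with g = 0.0173; discount at r = 0.128.
D_1 = 5.9018
D_2 = 6.9523
D_3 = 7.3625
D_4 = 7.7969
D_5 = 8.2569
TV_5 = 8.3997/(0.128−0.0173) = 75.8783
P₀ = Σ Dₜ/(1+r)ᵗ + TV_5/(1+r)^5 = 66.7133

R$66.71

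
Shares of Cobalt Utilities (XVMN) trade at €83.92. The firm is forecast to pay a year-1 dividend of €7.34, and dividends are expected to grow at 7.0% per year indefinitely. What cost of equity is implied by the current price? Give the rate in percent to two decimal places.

15.75%

Rearranging the constant-growth DDM: r = D₁/P₀ + g.
r = 7.3400 / 83.92 + 0.07 = 0.08746 + 0.07 = 0.15746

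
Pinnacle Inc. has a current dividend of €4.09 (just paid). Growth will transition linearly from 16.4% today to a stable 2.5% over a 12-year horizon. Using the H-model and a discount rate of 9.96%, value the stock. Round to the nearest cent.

€101.92

H-model: P₀ = D₀[(1+g_L) + H(g_S−g_L)]/(r−g_L), with H = 12/2 = 6.
P₀ = 4.09 × [(1+0.025) + 6×(0.164−0.025)] / (0.0996−0.025)
   = 4.09 × 1.8590 / 0.0746 = 101.9210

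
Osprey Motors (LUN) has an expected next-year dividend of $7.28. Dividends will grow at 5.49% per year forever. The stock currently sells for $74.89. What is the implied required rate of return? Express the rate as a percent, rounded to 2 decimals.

15.21%

Rearranging the constant-growth DDM: r = D₁/P₀ + g.
r = 7.2800 / 74.89 + 0.0549 = 0.09721 + 0.0549 = 0.15211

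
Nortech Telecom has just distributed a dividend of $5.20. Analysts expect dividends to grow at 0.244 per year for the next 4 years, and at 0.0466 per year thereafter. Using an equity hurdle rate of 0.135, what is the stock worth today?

$115.14

Two-stage DDM. Project D₁…D_4 at 0.244, terminal growth 0.0466, discount at r = 0.135.
D_1 = 6.4688
D_2 = 8.0472
D_3 = 10.0107
D_4 = 12.4533
Terminal value at t=4: TV = D_5/(r−g) = 13.0336/(0.135−0.0466) = 147.4393
P₀ = 6.4688/(1+0.135)^1 + 8.0472/(1+0.135)^2 + 10.0107/(1+0.135)^3 + 12.4533/(1+0.135)^4 + 147.4393/(1+0.135)^4 = 115.1413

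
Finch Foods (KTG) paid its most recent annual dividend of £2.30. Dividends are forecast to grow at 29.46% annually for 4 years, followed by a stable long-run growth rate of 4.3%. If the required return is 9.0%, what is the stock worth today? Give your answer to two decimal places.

£115.97

Two-stage DDM. Project D₁…D_4 at 0.2946, terminal growth 0.043, discount at r = 0.09.
D_1 = 2.9776
D_2 = 3.8548
D_3 = 4.9904
D_4 = 6.4606
Terminal value at t=4: TV = D_5/(r−g) = 6.7384/(0.09−0.043) = 143.3695
P₀ = 2.9776/(1+0.09)^1 + 3.8548/(1+0.09)^2 + 4.9904/(1+0.09)^3 + 6.4606/(1+0.09)^4 + 143.3695/(1+0.09)^4 = 115.9731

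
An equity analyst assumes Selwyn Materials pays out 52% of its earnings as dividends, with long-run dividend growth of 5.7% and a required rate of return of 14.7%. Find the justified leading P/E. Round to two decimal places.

5.78

Justified leading P/E = b/(r−g) = 0.52/(0.147−0.057) = 5.7778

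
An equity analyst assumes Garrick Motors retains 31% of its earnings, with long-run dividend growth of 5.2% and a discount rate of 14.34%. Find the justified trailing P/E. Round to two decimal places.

7.94

Payout ratio b = 1 − 0.31 = 0.69.
Justified trailing P/E = b(1+g)/(r−g) = 0.69×(1+0.052)/(0.1434−0.052) = 7.9418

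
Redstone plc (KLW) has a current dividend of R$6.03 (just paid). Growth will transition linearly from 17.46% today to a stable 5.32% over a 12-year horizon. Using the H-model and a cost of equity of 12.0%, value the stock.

H-model: P₀ = D₀[(1+g_L) + H(g_S−g_L)]/(r−g_L), with H = 12/2 = 6.
P₀ = 6.03 × [(1+0.0532) + 6×(0.1746−0.0532)] / (0.12−0.0532)
   = 6.03 × 1.7816 / 0.0668 = 160.8241

R$160.82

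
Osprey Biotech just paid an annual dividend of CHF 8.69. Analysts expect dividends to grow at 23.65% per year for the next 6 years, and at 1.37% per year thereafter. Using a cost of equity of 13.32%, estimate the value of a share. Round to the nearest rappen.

Two-stage DDM. Project D₁…D_6 at 0.2365, terminal growth 0.0137, discount at r = 0.1332.
D_1 = 10.7452
D_2 = 13.2864
D_3 = 16.4287
D_4 = 20.3140
D_5 = 25.1183
D_6 = 31.0588
Terminal value at t=6: TV = D_7/(r−g) = 31.4843/(0.1332−0.0137) = 263.4669
P₀ = 10.7452/(1+0.1332)^1 + 13.2864/(1+0.1332)^2 + 16.4287/(1+0.1332)^3 + 20.3140/(1+0.1332)^4 + 25.1183/(1+0.1332)^5 + 31.0588/(1+0.1332)^6 + 263.4669/(1+0.1332)^6 = 195.9652

CHF 195.97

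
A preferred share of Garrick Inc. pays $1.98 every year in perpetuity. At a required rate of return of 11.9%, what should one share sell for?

$16.64

Zero-growth DDM (perpetuity): P₀ = D/r = 1.98 / 0.119 = 16.6387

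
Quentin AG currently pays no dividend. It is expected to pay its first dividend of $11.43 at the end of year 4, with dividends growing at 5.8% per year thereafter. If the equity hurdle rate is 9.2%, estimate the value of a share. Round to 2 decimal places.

$258.17

Deferred-dividend DDM. At t=3 the remaining stream is a growing perpetuity with first payment D_4 = 11.43.
V_3 = D_4/(r−g) = 11.43/(0.092−0.058) = 336.1765
P₀ = V_3/(1+r)^3 = 336.1765/(1+0.092)^3 = 258.1662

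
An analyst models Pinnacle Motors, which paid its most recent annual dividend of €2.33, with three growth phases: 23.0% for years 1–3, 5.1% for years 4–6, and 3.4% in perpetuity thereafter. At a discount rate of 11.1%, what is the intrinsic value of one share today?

Three-stage DDM. Project D₁…D_6; terminal Gordon value at t=6 with g = 0.034; discount at r = 0.111.
D_1 = 2.8659
D_2 = 3.5251
D_3 = 4.3358
D_4 = 4.5569
D_5 = 4.7894
D_6 = 5.0336
TV_6 = 5.2048/(0.111−0.034) = 67.5942
P₀ = Σ Dₜ/(1+r)ᵗ + TV_6/(1+r)^6 = 53.0382

€53.04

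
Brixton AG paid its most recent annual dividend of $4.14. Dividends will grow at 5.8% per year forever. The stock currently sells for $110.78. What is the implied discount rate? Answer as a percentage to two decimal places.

9.75%

Rearranging the constant-growth DDM: r = D₁/P₀ + g.
D₁ = 4.14 × (1 + 0.058) = 4.3801.
r = 4.3801 / 110.78 + 0.058 = 0.03954 + 0.058 = 0.09754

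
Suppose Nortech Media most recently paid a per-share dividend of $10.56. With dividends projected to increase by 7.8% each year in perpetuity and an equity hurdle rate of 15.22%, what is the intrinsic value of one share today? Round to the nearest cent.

Gordon growth model: P₀ = D₁/(r − g). D₁ = 10.56 × (1 + 0.078) = 11.3837.
P₀ = 11.3837 / (0.1522 − 0.078) = 11.3837 / 0.0742 = 153.4189

$153.42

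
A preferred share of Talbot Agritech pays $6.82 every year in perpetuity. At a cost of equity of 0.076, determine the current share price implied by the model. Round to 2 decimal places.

Zero-growth DDM (perpetuity): P₀ = D/r = 6.82 / 0.076 = 89.7368

$89.74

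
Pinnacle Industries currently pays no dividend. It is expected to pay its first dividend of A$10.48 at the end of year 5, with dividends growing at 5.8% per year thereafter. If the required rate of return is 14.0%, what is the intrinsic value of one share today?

Deferred-dividend DDM. At t=4 the remaining stream is a growing perpetuity with first payment D_5 = 10.48.
V_4 = D_5/(r−g) = 10.48/(0.14−0.058) = 127.8049
P₀ = V_4/(1+r)^4 = 127.8049/(1+0.14)^4 = 75.6707

A$75.67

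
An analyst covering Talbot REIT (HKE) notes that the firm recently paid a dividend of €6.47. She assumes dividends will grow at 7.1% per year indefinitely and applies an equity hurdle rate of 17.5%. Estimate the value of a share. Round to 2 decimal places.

Gordon growth model: P₀ = D₁/(r − g). D₁ = 6.47 × (1 + 0.071) = 6.9294.
P₀ = 6.9294 / (0.175 − 0.071) = 6.9294 / 0.104 = 66.6286

€66.63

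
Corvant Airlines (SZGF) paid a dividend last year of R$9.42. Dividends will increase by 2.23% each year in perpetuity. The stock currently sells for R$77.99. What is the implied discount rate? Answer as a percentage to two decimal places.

14.58%

Rearranging the constant-growth DDM: r = D₁/P₀ + g.
D₁ = 9.42 × (1 + 0.0223) = 9.6301.
r = 9.6301 / 77.99 + 0.0223 = 0.12348 + 0.0223 = 0.14578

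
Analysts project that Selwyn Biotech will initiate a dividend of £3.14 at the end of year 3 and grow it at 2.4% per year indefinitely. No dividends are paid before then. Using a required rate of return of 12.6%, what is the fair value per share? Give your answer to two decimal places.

£24.28

Deferred-dividend DDM. At t=2 the remaining stream is a growing perpetuity with first payment D_3 = 3.14.
V_2 = D_3/(r−g) = 3.14/(0.126−0.024) = 30.7843
P₀ = V_2/(1+r)^2 = 30.7843/(1+0.126)^2 = 24.2802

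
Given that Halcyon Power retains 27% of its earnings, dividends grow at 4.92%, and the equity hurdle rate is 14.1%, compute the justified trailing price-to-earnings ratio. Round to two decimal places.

Payout ratio b = 1 − 0.27 = 0.73.
Justified trailing P/E = b(1+g)/(r−g) = 0.73×(1+0.0492)/(0.141−0.0492) = 8.3433

8.34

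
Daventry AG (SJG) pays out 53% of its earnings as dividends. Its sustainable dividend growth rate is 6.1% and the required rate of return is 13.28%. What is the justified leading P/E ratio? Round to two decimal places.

7.38

Justified leading P/E = b/(r−g) = 0.53/(0.1328−0.061) = 7.3816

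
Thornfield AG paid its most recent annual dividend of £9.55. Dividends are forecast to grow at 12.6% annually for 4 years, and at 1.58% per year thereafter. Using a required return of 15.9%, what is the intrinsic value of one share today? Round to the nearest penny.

£95.91

Two-stage DDM. Project D₁…D_4 at 0.126, terminal growth 0.0158, discount at r = 0.159.
D_1 = 10.7533
D_2 = 12.1082
D_3 = 13.6339
D_4 = 15.3517
Terminal value at t=4: TV = D_5/(r−g) = 15.5943/(0.159−0.0158) = 108.8986
P₀ = 10.7533/(1+0.159)^1 + 12.1082/(1+0.159)^2 + 13.6339/(1+0.159)^3 + 15.3517/(1+0.159)^4 + 108.8986/(1+0.159)^4 = 95.9087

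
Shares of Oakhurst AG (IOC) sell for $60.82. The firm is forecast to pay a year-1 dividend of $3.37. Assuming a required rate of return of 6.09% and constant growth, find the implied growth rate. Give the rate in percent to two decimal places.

0.55%

From P₀ = D₁/(r − g), the implied growth is g = r − D₁/P₀.
g = 0.0609 − 3.37/60.82 = 0.0609 − 0.05541 = 0.00549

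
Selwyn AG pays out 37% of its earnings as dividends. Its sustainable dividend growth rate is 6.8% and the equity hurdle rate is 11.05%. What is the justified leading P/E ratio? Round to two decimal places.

8.71

Justified leading P/E = b/(r−g) = 0.37/(0.1105−0.068) = 8.7059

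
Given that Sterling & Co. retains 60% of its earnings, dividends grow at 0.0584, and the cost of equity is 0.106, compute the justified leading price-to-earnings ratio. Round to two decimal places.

8.40

Payout ratio b = 1 − 0.60 = 0.40.
Justified leading P/E = b/(r−g) = 0.40/(0.106−0.0584) = 8.4034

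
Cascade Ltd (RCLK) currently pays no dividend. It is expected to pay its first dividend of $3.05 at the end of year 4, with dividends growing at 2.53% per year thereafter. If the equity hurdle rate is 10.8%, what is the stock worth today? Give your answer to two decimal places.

$27.11

Deferred-dividend DDM. At t=3 the remaining stream is a growing perpetuity with first payment D_4 = 3.05.
V_3 = D_4/(r−g) = 3.05/(0.108−0.0253) = 36.8803
P₀ = V_3/(1+r)^3 = 36.8803/(1+0.108)^3 = 27.1128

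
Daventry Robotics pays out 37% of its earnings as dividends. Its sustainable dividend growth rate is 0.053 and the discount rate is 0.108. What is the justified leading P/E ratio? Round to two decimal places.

Justified leading P/E = b/(r−g) = 0.37/(0.108−0.053) = 6.7273

6.73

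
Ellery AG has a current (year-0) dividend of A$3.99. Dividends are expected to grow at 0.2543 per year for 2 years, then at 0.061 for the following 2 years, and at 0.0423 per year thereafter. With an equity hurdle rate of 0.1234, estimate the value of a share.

Three-stage DDM. Project D₁…D_4; terminal Gordon value at t=4 with g = 0.0423; discount at r = 0.1234.
D_1 = 5.0047
D_2 = 6.2773
D_3 = 6.6603
D_4 = 7.0665
TV_4 = 7.3654/(0.1234−0.0423) = 90.8194
P₀ = Σ Dₜ/(1+r)ᵗ + TV_4/(1+r)^4 = 75.5852

A$75.59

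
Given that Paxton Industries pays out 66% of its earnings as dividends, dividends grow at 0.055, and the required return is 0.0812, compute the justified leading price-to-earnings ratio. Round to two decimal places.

25.19

Justified leading P/E = b/(r−g) = 0.66/(0.0812−0.055) = 25.1908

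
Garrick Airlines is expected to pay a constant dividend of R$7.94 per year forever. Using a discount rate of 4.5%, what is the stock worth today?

R$176.44

Zero-growth DDM (perpetuity): P₀ = D/r = 7.94 / 0.045 = 176.4444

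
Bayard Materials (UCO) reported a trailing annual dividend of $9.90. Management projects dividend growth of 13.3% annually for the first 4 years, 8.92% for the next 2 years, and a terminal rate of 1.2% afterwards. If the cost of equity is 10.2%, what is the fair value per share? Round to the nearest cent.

Three-stage DDM. Project D₁…D_6; terminal Gordon value at t=6 with g = 0.012; discount at r = 0.102.
D_1 = 11.2167
D_2 = 12.7085
D_3 = 14.3988
D_4 = 16.3138
D_5 = 17.7690
D_6 = 19.3540
TV_6 = 19.5862/(0.102−0.012) = 217.6247
P₀ = Σ Dₜ/(1+r)ᵗ + TV_6/(1+r)^6 = 185.7160

$185.72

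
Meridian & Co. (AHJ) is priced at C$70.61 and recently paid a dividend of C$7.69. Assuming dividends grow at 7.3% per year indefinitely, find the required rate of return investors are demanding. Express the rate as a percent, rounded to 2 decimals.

Rearranging the constant-growth DDM: r = D₁/P₀ + g.
D₁ = 7.69 × (1 + 0.073) = 8.2514.
r = 8.2514 / 70.61 + 0.073 = 0.11686 + 0.073 = 0.18986

18.99%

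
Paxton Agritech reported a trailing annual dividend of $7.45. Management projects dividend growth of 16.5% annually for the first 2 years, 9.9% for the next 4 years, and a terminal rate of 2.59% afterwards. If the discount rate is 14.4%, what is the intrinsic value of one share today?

$100.46

Three-stage DDM. Project D₁…D_6; terminal Gordon value at t=6 with g = 0.0259; discount at r = 0.144.
D_1 = 8.6792
D_2 = 10.1113
D_3 = 11.1123
D_4 = 12.2125
D_5 = 13.4215
D_6 = 14.7502
TV_6 = 15.1323/(0.144−0.0259) = 128.1309
P₀ = Σ Dₜ/(1+r)ᵗ + TV_6/(1+r)^6 = 100.4558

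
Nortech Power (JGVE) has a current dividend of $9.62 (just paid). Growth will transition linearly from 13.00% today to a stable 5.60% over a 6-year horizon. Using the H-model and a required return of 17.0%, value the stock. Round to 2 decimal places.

H-model: P₀ = D₀[(1+g_L) + H(g_S−g_L)]/(r−g_L), with H = 6/2 = 3.
P₀ = 9.62 × [(1+0.056) + 3×(0.13−0.056)] / (0.17−0.056)
   = 9.62 × 1.2780 / 0.114 = 107.8453

$107.85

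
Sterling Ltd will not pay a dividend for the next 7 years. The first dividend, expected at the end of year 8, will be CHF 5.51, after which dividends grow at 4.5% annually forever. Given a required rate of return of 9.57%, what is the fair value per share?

CHF 57.32

Deferred-dividend DDM. At t=7 the remaining stream is a growing perpetuity with first payment D_8 = 5.51.
V_7 = D_8/(r−g) = 5.51/(0.0957−0.045) = 108.6785
P₀ = V_7/(1+r)^7 = 108.6785/(1+0.0957)^7 = 57.3194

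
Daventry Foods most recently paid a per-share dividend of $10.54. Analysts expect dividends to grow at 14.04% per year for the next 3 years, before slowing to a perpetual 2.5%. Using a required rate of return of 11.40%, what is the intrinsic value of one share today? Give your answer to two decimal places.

$163.37

Two-stage DDM. Project D₁…D_3 at 0.1404, terminal growth 0.025, discount at r = 0.114.
D_1 = 12.0198
D_2 = 13.7074
D_3 = 15.6319
Terminal value at t=3: TV = D_4/(r−g) = 16.0227/(0.114−0.025) = 180.0305
P₀ = 12.0198/(1+0.114)^1 + 13.7074/(1+0.114)^2 + 15.6319/(1+0.114)^3 + 180.0305/(1+0.114)^3 = 163.3664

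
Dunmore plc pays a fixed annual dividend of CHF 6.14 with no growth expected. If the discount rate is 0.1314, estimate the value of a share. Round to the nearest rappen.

Zero-growth DDM (perpetuity): P₀ = D/r = 6.14 / 0.1314 = 46.7275

CHF 46.73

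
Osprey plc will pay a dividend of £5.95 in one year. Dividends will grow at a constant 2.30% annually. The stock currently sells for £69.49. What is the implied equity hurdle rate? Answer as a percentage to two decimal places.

10.86%

Rearranging the constant-growth DDM: r = D₁/P₀ + g.
r = 5.9500 / 69.49 + 0.023 = 0.08562 + 0.023 = 0.10862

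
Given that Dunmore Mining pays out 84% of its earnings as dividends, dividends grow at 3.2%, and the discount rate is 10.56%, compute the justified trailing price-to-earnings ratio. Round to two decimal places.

11.78

Justified trailing P/E = b(1+g)/(r−g) = 0.84×(1+0.032)/(0.1056−0.032) = 11.7783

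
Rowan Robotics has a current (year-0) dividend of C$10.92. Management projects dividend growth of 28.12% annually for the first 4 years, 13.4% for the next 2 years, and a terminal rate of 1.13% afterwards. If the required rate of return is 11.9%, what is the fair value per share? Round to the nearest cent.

Three-stage DDM. Project D₁…D_6; terminal Gordon value at t=6 with g = 0.0113; discount at r = 0.119.
D_1 = 13.9907
D_2 = 17.9249
D_3 = 22.9654
D_4 = 29.4232
D_5 = 33.3659
D_6 = 37.8370
TV_6 = 38.2645/(0.119−0.0113) = 355.2882
P₀ = Σ Dₜ/(1+r)ᵗ + TV_6/(1+r)^6 = 281.2314

C$281.23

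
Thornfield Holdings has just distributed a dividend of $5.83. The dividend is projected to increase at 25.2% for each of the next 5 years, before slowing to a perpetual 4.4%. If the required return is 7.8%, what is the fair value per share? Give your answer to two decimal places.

Two-stage DDM. Project D₁…D_5 at 0.252, terminal growth 0.044, discount at r = 0.078.
D_1 = 7.2992
D_2 = 9.1385
D_3 = 11.4415
D_4 = 14.3247
D_5 = 17.9345
Terminal value at t=5: TV = D_6/(r−g) = 18.7237/(0.078−0.044) = 550.6958
P₀ = 7.2992/(1+0.078)^1 + 9.1385/(1+0.078)^2 + 11.4415/(1+0.078)^3 + 14.3247/(1+0.078)^4 + 17.9345/(1+0.078)^5 + 550.6958/(1+0.078)^5 = 424.9792

$424.98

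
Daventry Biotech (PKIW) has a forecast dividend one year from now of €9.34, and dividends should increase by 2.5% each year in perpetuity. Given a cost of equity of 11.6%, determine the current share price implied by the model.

€102.64

Gordon growth model: P₀ = D₁/(r − g), with D₁ = 9.34 given directly.
P₀ = 9.3400 / (0.116 − 0.025) = 9.3400 / 0.091 = 102.6374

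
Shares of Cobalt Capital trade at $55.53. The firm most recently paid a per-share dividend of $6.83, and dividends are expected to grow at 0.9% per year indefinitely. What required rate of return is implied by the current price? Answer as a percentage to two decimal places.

13.31%

Rearranging the constant-growth DDM: r = D₁/P₀ + g.
D₁ = 6.83 × (1 + 0.009) = 6.8915.
r = 6.8915 / 55.53 + 0.009 = 0.12410 + 0.009 = 0.13310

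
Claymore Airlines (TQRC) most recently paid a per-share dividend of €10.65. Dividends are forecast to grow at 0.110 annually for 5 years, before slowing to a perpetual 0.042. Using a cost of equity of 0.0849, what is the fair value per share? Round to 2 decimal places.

Two-stage DDM. Project D₁…D_5 at 0.11, terminal growth 0.042, discount at r = 0.0849.
D_1 = 11.8215
D_2 = 13.1219
D_3 = 14.5653
D_4 = 16.1674
D_5 = 17.9459
Terminal value at t=5: TV = D_6/(r−g) = 18.6996/(0.0849−0.042) = 435.8880
P₀ = 11.8215/(1+0.0849)^1 + 13.1219/(1+0.0849)^2 + 14.5653/(1+0.0849)^3 + 16.1674/(1+0.0849)^4 + 17.9459/(1+0.0849)^5 + 435.8880/(1+0.0849)^5 = 347.0809

€347.08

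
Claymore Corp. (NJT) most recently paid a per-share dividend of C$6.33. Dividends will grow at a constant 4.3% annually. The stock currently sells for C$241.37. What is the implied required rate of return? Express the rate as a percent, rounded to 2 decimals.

Rearranging the constant-growth DDM: r = D₁/P₀ + g.
D₁ = 6.33 × (1 + 0.043) = 6.6022.
r = 6.6022 / 241.37 + 0.043 = 0.02735 + 0.043 = 0.07035

7.04%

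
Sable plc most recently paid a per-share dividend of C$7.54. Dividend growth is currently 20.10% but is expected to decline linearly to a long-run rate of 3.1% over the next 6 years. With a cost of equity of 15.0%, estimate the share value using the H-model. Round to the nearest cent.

H-model: P₀ = D₀[(1+g_L) + H(g_S−g_L)]/(r−g_L), with H = 6/2 = 3.
P₀ = 7.54 × [(1+0.031) + 3×(0.201−0.031)] / (0.15−0.031)
   = 7.54 × 1.5410 / 0.119 = 97.6398

C$97.64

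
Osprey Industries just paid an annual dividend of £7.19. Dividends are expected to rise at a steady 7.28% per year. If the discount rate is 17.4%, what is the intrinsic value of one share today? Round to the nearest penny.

Gordon growth model: P₀ = D₁/(r − g). D₁ = 7.19 × (1 + 0.0728) = 7.7134.
P₀ = 7.7134 / (0.174 − 0.0728) = 7.7134 / 0.1012 = 76.2197

£76.22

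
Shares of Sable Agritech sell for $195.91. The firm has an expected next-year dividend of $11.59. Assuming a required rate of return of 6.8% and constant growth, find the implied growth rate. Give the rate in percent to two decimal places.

From P₀ = D₁/(r − g), the implied growth is g = r − D₁/P₀.
g = 0.068 − 11.59/195.91 = 0.068 − 0.05916 = 0.00884

0.88%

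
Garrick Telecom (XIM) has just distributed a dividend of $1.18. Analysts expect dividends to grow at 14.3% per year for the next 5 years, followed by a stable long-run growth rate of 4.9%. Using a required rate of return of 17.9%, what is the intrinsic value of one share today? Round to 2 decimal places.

Two-stage DDM. Project D₁…D_5 at 0.143, terminal growth 0.049, discount at r = 0.179.
D_1 = 1.3487
D_2 = 1.5416
D_3 = 1.7621
D_4 = 2.0140
D_5 = 2.3020
Terminal value at t=5: TV = D_6/(r−g) = 2.4148/(0.179−0.049) = 18.5757
P₀ = 1.3487/(1+0.179)^1 + 1.5416/(1+0.179)^2 + 1.7621/(1+0.179)^3 + 2.0140/(1+0.179)^4 + 2.3020/(1+0.179)^5 + 18.5757/(1+0.179)^5 = 13.5352

$13.54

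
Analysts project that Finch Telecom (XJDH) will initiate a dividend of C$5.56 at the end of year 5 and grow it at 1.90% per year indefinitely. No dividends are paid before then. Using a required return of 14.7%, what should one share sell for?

C$25.10

Deferred-dividend DDM. At t=4 the remaining stream is a growing perpetuity with first payment D_5 = 5.56.
V_4 = D_5/(r−g) = 5.56/(0.147−0.019) = 43.4375
P₀ = V_4/(1+r)^4 = 43.4375/(1+0.147)^4 = 25.0964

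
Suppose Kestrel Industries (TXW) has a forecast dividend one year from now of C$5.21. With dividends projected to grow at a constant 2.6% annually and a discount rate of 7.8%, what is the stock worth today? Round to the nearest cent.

Gordon growth model: P₀ = D₁/(r − g), with D₁ = 5.21 given directly.
P₀ = 5.2100 / (0.078 − 0.026) = 5.2100 / 0.052 = 100.1923

C$100.19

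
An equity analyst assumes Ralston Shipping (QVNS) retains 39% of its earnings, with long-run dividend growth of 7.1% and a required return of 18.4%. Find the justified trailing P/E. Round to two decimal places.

Payout ratio b = 1 − 0.39 = 0.61.
Justified trailing P/E = b(1+g)/(r−g) = 0.61×(1+0.071)/(0.184−0.071) = 5.7815

5.78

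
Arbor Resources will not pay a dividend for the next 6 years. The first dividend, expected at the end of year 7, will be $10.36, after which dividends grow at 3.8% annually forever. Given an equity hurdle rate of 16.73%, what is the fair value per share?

$31.67

Deferred-dividend DDM. At t=6 the remaining stream is a growing perpetuity with first payment D_7 = 10.36.
V_6 = D_7/(r−g) = 10.36/(0.1673−0.038) = 80.1237
P₀ = V_6/(1+r)^6 = 80.1237/(1+0.1673)^6 = 31.6713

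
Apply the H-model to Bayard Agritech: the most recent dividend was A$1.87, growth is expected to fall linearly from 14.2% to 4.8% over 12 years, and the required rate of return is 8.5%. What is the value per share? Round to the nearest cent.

A$81.47

H-model: P₀ = D₀[(1+g_L) + H(g_S−g_L)]/(r−g_L), with H = 12/2 = 6.
P₀ = 1.87 × [(1+0.048) + 6×(0.142−0.048)] / (0.085−0.048)
   = 1.87 × 1.6120 / 0.037 = 81.4714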